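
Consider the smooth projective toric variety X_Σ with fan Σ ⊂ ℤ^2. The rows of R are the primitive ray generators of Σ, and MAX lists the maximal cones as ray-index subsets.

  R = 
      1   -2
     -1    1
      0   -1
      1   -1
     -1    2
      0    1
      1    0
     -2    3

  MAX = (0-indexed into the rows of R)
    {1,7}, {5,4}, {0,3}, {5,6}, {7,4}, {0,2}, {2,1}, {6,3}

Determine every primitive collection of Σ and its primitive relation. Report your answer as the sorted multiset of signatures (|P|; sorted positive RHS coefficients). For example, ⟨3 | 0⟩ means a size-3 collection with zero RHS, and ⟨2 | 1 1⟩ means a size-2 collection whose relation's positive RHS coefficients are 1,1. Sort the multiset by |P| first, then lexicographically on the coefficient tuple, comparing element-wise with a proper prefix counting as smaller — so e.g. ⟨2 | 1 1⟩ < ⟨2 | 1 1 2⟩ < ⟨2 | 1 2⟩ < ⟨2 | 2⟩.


20 collections generate NE(X_Σ); each relation:

  {0,4}:  v_{0} + v_{4} = 0 ; sig = ⟨2 | 0⟩
  {1,3}:  v_{1} + v_{3} = 0 ; sig = ⟨2 | 0⟩
  {2,5}:  v_{2} + v_{5} = 0 ; sig = ⟨2 | 0⟩
  {0,1}:  v_{0} + v_{1} = v_{2} ; sig = ⟨2 | 1⟩
  {0,5}:  v_{0} + v_{5} = v_{3} ; sig = ⟨2 | 1⟩
  {0,7}:  v_{0} + v_{7} = v_{1} ; sig = ⟨2 | 1⟩
  {1,4}:  v_{1} + v_{4} = v_{7} ; sig = ⟨2 | 1⟩
  {1,5}:  v_{1} + v_{5} = v_{4} ; sig = ⟨2 | 1⟩
  {1,6}:  v_{1} + v_{6} = v_{5} ; sig = ⟨2 | 1⟩
  {2,3}:  v_{2} + v_{3} = v_{0} ; sig = ⟨2 | 1⟩
  {2,4}:  v_{2} + v_{4} = v_{1} ; sig = ⟨2 | 1⟩
  {2,6}:  v_{2} + v_{6} = v_{3} ; sig = ⟨2 | 1⟩
  {3,4}:  v_{3} + v_{4} = v_{5} ; sig = ⟨2 | 1⟩
  {3,5}:  v_{3} + v_{5} = v_{6} ; sig = ⟨2 | 1⟩
  {3,7}:  v_{3} + v_{7} = v_{4} ; sig = ⟨2 | 1⟩
  {6,7}:  v_{6} + v_{7} = v_{4} + v_{5} ; sig = ⟨2 | 1 1⟩
  {0,6}:  v_{0} + v_{6} = 2·v_{3} ; sig = ⟨2 | 2⟩
  {2,7}:  v_{2} + v_{7} = 2·v_{1} ; sig = ⟨2 | 2⟩
  {4,6}:  v_{4} + v_{6} = 2·v_{5} ; sig = ⟨2 | 2⟩
  {5,7}:  v_{5} + v_{7} = 2·v_{4} ; sig = ⟨2 | 2⟩

Signatures (|P|; sorted positive RHS coefficients), sorted:
    |P|=2: 20 collections, coeffs (), (), (), (1), (1), (1), (1), (1), (1), (1), (1), (1), (1), (1), (1), (1,1), (2), (2), (2), (2)


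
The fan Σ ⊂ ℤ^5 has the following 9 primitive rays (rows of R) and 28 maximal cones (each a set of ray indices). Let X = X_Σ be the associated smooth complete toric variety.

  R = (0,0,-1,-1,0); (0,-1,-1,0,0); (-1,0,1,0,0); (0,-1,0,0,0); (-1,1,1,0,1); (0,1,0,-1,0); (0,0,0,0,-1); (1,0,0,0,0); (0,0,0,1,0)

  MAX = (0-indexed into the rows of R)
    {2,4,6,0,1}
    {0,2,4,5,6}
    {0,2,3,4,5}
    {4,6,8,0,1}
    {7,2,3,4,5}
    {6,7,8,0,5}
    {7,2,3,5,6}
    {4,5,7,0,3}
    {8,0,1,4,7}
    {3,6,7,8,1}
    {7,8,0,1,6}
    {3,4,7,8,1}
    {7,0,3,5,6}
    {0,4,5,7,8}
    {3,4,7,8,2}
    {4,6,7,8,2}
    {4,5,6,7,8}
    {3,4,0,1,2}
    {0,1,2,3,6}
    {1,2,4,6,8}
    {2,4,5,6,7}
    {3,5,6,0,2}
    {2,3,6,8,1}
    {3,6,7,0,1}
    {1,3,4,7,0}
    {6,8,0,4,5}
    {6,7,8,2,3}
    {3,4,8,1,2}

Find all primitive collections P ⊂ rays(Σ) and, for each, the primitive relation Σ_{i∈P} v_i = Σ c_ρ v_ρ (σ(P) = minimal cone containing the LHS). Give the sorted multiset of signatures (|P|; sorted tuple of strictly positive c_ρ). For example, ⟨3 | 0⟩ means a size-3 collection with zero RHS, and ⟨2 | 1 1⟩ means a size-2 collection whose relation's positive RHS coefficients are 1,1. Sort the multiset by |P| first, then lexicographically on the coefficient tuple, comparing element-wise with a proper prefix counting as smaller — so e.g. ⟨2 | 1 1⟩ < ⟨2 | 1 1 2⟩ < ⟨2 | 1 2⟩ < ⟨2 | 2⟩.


Σ has 10 primitive collections:

  • {1,5}:  v_{1} + v_{5} = v_{0}  →  sig = ⟨2 | 1⟩
  • {3,5,8}:  v_{3} + v_{5} + v_{8} = 0  →  sig = ⟨3 | 0⟩
  • {0,3,8}:  v_{0} + v_{3} + v_{8} = v_{1}  →  sig = ⟨3 | 1⟩
  • {1,2,7}:  v_{1} + v_{2} + v_{7} = v_{3}  →  sig = ⟨3 | 1⟩
  • {3,4,6}:  v_{3} + v_{4} + v_{6} = v_{2}  →  sig = ⟨3 | 1⟩
  • {0,2,7}:  v_{0} + v_{2} + v_{7} = v_{3} + v_{5}  →  sig = ⟨3 | 1 1⟩
  • {2,5,8}:  v_{2} + v_{5} + v_{8} = v_{4} + v_{6}  →  sig = ⟨3 | 1 1⟩
  • {0,2,8}:  v_{0} + v_{2} + v_{8} = v_{1} + v_{4} + v_{6}  →  sig = ⟨3 | 1 1 1⟩
  • {1,4,6,7}:  v_{1} + v_{4} + v_{6} + v_{7} = 0  →  sig = ⟨4 | 0⟩
  • {0,4,6,7}:  v_{0} + v_{4} + v_{6} + v_{7} = v_{5}  →  sig = ⟨4 | 1⟩

so the primitive-relation signature multiset is
[⟨2 | 1⟩, ⟨3 | 0⟩, ⟨3 | 1⟩, ⟨3 | 1⟩, ⟨3 | 1⟩, ⟨3 | 1 1⟩, ⟨3 | 1 1⟩, ⟨3 | 1 1 1⟩, ⟨4 | 0⟩, ⟨4 | 1⟩]


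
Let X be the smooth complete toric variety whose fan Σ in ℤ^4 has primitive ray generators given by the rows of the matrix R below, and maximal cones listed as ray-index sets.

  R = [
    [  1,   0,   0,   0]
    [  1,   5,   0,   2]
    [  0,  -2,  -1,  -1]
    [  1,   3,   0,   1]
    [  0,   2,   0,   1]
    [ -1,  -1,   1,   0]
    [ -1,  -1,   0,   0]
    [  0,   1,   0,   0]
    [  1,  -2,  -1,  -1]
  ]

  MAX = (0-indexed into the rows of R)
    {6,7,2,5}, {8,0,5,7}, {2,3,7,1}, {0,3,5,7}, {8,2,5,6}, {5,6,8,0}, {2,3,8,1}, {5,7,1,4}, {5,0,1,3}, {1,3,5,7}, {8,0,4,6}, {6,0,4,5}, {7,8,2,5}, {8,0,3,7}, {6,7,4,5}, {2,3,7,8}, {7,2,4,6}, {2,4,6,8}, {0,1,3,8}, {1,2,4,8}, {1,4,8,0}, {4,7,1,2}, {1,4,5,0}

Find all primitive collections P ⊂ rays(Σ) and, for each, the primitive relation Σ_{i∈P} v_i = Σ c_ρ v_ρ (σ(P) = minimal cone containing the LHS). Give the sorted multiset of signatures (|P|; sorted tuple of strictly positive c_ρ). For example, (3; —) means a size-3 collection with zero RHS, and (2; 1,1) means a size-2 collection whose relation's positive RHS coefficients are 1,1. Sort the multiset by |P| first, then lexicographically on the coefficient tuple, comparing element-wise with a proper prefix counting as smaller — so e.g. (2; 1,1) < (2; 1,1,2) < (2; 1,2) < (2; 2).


Δ(Σ) — 9 vertices, 16 min non-faces:

  P={0,2}:  v_{0} + v_{2} = v_{8}  ⇒ sig = (2; 1)
  P={3,4}:  v_{3} + v_{4} = v_{1}  ⇒ sig = (2; 1)
  P={3,6}:  v_{3} + v_{6} = v_{4}  ⇒ sig = (2; 1)
  P={1,6}:  v_{1} + v_{6} = 2·v_{4}  ⇒ sig = (2; 2)
  P={0,6,7}:  v_{0} + v_{6} + v_{7} = 0  ⇒ sig = (3; —)
  P={2,3,5}:  v_{2} + v_{3} + v_{5} = 0  ⇒ sig = (3; —)
  P={0,4,7}:  v_{0} + v_{4} + v_{7} = v_{3}  ⇒ sig = (3; 1)
  P={1,2,5}:  v_{1} + v_{2} + v_{5} = v_{4}  ⇒ sig = (3; 1)
  P={2,4,5}:  v_{2} + v_{4} + v_{5} = v_{6}  ⇒ sig = (3; 1)
  P={3,5,8}:  v_{3} + v_{5} + v_{8} = v_{0}  ⇒ sig = (3; 1)
  P={6,7,8}:  v_{6} + v_{7} + v_{8} = v_{2}  ⇒ sig = (3; 1)
  P={1,5,8}:  v_{1} + v_{5} + v_{8} = v_{0} + v_{4}  ⇒ sig = (3; 1,1)
  P={4,5,8}:  v_{4} + v_{5} + v_{8} = v_{0} + v_{6}  ⇒ sig = (3; 1,1)
  P={4,7,8}:  v_{4} + v_{7} + v_{8} = v_{2} + v_{3}  ⇒ sig = (3; 1,1)
  P={1,7,8}:  v_{1} + v_{7} + v_{8} = v_{2} + 2·v_{3}  ⇒ sig = (3; 1,2)
  P={0,1,7}:  v_{0} + v_{1} + v_{7} = 2·v_{3}  ⇒ sig = (3; 2)

Sorted signature multiset PRS(X):
    (2; 1)
    (2; 1)
    (2; 1)
    (2; 2)
    (3; —)
    (3; —)
    (3; 1)
    (3; 1)
    (3; 1)
    (3; 1)
    (3; 1)
    (3; 1,1)
    (3; 1,1)
    (3; 1,1)
    (3; 1,2)
    (3; 2)


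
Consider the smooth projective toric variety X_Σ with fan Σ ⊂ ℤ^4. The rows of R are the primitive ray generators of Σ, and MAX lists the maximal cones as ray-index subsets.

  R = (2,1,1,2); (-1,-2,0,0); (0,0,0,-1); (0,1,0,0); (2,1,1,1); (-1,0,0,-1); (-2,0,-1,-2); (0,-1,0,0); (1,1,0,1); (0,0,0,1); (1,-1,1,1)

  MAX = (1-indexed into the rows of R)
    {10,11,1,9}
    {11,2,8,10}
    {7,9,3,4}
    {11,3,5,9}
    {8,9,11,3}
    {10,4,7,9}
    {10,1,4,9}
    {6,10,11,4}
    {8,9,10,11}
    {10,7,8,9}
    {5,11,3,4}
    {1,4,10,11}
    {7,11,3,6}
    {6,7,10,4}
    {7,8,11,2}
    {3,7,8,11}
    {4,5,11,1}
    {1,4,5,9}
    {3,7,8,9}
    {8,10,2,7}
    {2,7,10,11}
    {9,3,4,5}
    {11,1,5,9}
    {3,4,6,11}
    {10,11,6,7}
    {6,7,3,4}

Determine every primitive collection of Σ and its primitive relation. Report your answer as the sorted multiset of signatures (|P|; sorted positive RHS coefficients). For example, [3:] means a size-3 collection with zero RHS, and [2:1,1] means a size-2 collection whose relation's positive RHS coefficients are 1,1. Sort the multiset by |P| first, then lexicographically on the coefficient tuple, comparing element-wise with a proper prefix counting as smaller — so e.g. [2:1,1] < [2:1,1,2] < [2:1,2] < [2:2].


The 22 primitive collections of Σ (r=11, n=4):

  • {3,10}:  v_{3} + v_{10} = 0  ⟹  sig = [2:]
  • {4,8}:  v_{4} + v_{8} = 0  ⟹  sig = [2:]
  • {1,3}:  v_{1} + v_{3} = v_{5}  ⟹  sig = [2:1]
  • {1,7}:  v_{1} + v_{7} = v_{4}  ⟹  sig = [2:1]
  • {2,5}:  v_{2} + v_{5} = v_{11}  ⟹  sig = [2:1]
  • {5,10}:  v_{5} + v_{10} = v_{1}  ⟹  sig = [2:1]
  • {6,9}:  v_{6} + v_{9} = v_{4}  ⟹  sig = [2:1]
  • {1,2}:  v_{1} + v_{2} = v_{10} + v_{11}  ⟹  sig = [2:1,1]
  • {1,8}:  v_{1} + v_{8} = v_{9} + v_{11}  ⟹  sig = [2:1,1]
  • {2,9}:  v_{2} + v_{9} = v_{8} + v_{10}  ⟹  sig = [2:1,1]
  • {5,7}:  v_{5} + v_{7} = v_{3} + v_{4}  ⟹  sig = [2:1,1]
  • {6,8}:  v_{6} + v_{8} = v_{7} + v_{11}  ⟹  sig = [2:1,1]
  • {2,3}:  v_{2} + v_{3} = v_{7} + v_{8} + v_{11}  ⟹  sig = [2:1,1,1]
  • {2,4}:  v_{2} + v_{4} = v_{7} + v_{10} + v_{11}  ⟹  sig = [2:1,1,1]
  • {5,8}:  v_{5} + v_{8} = v_{3} + v_{9} + v_{11}  ⟹  sig = [2:1,1,1]
  • {5,6}:  v_{5} + v_{6} = v_{3} + 2·v_{4} + v_{11}  ⟹  sig = [2:1,1,2]
  • {1,6}:  v_{1} + v_{6} = 2·v_{4} + v_{11}  ⟹  sig = [2:1,2]
  • {2,6}:  v_{2} + v_{6} = 2·v_{7} + v_{10} + 2·v_{11}  ⟹  sig = [2:1,2,2]
  • {7,9,11}:  v_{7} + v_{9} + v_{11} = 0  ⟹  sig = [3:]
  • {4,7,11}:  v_{4} + v_{7} + v_{11} = v_{6}  ⟹  sig = [3:1]
  • {4,9,11}:  v_{4} + v_{9} + v_{11} = v_{1}  ⟹  sig = [3:1]
  • {7,8,10,11}:  v_{7} + v_{8} + v_{10} + v_{11} = v_{2}  ⟹  sig = [4:1]

Sorted signature multiset PRS(X):
{ [2:] ×2,  [2:1] ×5,  [2:1,1] ×5,  [2:1,1,1] ×3,  [2:1,1,2],  [2:1,2],  [2:1,2,2],  [3:],  [3:1] ×2,  [4:1] }


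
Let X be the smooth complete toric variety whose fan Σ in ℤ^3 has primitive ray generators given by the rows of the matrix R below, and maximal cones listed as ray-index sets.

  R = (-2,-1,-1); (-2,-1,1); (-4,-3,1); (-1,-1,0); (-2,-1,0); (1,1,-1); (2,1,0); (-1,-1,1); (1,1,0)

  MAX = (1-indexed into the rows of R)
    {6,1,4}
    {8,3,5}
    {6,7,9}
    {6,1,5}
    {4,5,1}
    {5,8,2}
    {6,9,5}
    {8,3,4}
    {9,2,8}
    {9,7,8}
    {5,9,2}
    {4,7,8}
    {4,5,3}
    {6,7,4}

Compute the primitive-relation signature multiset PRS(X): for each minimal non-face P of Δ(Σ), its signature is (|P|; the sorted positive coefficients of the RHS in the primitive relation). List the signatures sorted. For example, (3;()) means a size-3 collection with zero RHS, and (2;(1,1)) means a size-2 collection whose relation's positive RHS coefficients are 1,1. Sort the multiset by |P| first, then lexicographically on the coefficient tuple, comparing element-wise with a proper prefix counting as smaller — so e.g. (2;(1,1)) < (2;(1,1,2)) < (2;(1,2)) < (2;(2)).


Σ has 18 primitive collections:

  {4,9}:  v_{4} + v_{9} = 0 ; sig = (2;())
  {5,7}:  v_{5} + v_{7} = 0 ; sig = (2;())
  {6,8}:  v_{6} + v_{8} = 0 ; sig = (2;())
  {1,7}:  v_{1} + v_{7} = v_{4} + v_{6} ; sig = (2;(1,1))
  {1,8}:  v_{1} + v_{8} = v_{4} + v_{5} ; sig = (2;(1,1))
  {1,9}:  v_{1} + v_{9} = v_{5} + v_{6} ; sig = (2;(1,1))
  {2,4}:  v_{2} + v_{4} = v_{5} + v_{8} ; sig = (2;(1,1))
  {2,6}:  v_{2} + v_{6} = v_{5} + v_{9} ; sig = (2;(1,1))
  {2,7}:  v_{2} + v_{7} = v_{8} + v_{9} ; sig = (2;(1,1))
  {3,6}:  v_{3} + v_{6} = v_{4} + v_{5} ; sig = (2;(1,1))
  {3,7}:  v_{3} + v_{7} = v_{4} + v_{8} ; sig = (2;(1,1))
  {3,9}:  v_{3} + v_{9} = v_{5} + v_{8} ; sig = (2;(1,1))
  {1,2}:  v_{1} + v_{2} = 2·v_{5} ; sig = (2;(2))
  {1,3}:  v_{1} + v_{3} = 2·v_{4} + 2·v_{5} ; sig = (2;(2,2))
  {2,3}:  v_{2} + v_{3} = 2·v_{5} + 2·v_{8} ; sig = (2;(2,2))
  {4,5,6}:  v_{4} + v_{5} + v_{6} = v_{1} ; sig = (3;(1))
  {4,5,8}:  v_{4} + v_{5} + v_{8} = v_{3} ; sig = (3;(1))
  {5,8,9}:  v_{5} + v_{8} + v_{9} = v_{2} ; sig = (3;(1))

Signatures (|P|; sorted positive RHS coefficients), sorted:
    (2;())
    (2;())
    (2;())
    (2;(1,1))
    (2;(1,1))
    (2;(1,1))
    (2;(1,1))
    (2;(1,1))
    (2;(1,1))
    (2;(1,1))
    (2;(1,1))
    (2;(1,1))
    (2;(2))
    (2;(2,2))
    (2;(2,2))
    (3;(1))
    (3;(1))
    (3;(1))


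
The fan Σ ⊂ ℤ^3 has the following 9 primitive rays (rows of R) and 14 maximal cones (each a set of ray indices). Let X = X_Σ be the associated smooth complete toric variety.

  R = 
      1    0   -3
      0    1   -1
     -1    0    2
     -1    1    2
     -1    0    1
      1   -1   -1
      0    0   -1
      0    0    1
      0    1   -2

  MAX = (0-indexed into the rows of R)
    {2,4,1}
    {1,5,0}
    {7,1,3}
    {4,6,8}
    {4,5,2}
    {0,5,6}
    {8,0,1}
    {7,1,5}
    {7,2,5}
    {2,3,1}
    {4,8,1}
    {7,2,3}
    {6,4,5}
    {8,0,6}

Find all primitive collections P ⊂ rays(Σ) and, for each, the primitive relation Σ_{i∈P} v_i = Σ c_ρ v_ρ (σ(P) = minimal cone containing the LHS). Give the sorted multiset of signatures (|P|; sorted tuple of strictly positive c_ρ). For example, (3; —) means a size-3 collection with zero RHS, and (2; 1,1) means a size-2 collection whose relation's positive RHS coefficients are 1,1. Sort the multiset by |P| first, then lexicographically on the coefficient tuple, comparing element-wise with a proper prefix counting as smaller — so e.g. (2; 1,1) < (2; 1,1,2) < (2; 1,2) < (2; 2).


Minimal non-faces — 18 found among 9 rays, 14 max cones:

  P={6,7}:  v_{6} + v_{7} = 0  ⟹  sig = (2; —)
  P={0,2}:  v_{0} + v_{2} = v_{6}  ⟹  sig = (2; 1)
  P={0,3}:  v_{0} + v_{3} = v_{1}  ⟹  sig = (2; 1)
  P={1,6}:  v_{1} + v_{6} = v_{8}  ⟹  sig = (2; 1)
  P={2,6}:  v_{2} + v_{6} = v_{4}  ⟹  sig = (2; 1)
  P={3,5}:  v_{3} + v_{5} = v_{7}  ⟹  sig = (2; 1)
  P={4,7}:  v_{4} + v_{7} = v_{2}  ⟹  sig = (2; 1)
  P={5,8}:  v_{5} + v_{8} = v_{0}  ⟹  sig = (2; 1)
  P={7,8}:  v_{7} + v_{8} = v_{1}  ⟹  sig = (2; 1)
  P={0,7}:  v_{0} + v_{7} = v_{1} + v_{5}  ⟹  sig = (2; 1,1)
  P={2,8}:  v_{2} + v_{8} = v_{1} + v_{4}  ⟹  sig = (2; 1,1)
  P={3,6}:  v_{3} + v_{6} = v_{1} + v_{2}  ⟹  sig = (2; 1,1)
  P={3,4}:  v_{3} + v_{4} = v_{1} + 2·v_{2}  ⟹  sig = (2; 1,2)
  P={3,8}:  v_{3} + v_{8} = 2·v_{1} + v_{2}  ⟹  sig = (2; 1,2)
  P={0,4}:  v_{0} + v_{4} = 2·v_{6}  ⟹  sig = (2; 2)
  P={1,2,5}:  v_{1} + v_{2} + v_{5} = 0  ⟹  sig = (3; —)
  P={1,2,7}:  v_{1} + v_{2} + v_{7} = v_{3}  ⟹  sig = (3; 1)
  P={1,4,5}:  v_{1} + v_{4} + v_{5} = v_{6}  ⟹  sig = (3; 1)

Hence PRS(X_Σ) =
{ (2; —),  (2; 1) ×8,  (2; 1,1) ×3,  (2; 1,2) ×2,  (2; 2),  (3; —),  (3; 1) ×2 }


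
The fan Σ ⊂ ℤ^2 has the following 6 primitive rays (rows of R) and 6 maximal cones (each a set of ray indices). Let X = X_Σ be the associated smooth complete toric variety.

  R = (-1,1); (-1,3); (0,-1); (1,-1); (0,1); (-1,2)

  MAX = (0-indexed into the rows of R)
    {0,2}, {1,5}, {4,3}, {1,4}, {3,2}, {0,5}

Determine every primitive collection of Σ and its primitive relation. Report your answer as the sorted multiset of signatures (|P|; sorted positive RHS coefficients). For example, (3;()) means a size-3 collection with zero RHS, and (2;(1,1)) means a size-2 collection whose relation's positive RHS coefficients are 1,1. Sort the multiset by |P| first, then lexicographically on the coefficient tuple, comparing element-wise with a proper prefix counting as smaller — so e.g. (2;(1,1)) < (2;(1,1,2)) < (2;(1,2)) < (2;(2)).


Σ has 9 primitive collections:

  P = {0,3}:  v_{0} + v_{3} = 0 — sig = (2;())
  P = {2,4}:  v_{2} + v_{4} = 0 — sig = (2;())
  P = {0,4}:  v_{0} + v_{4} = v_{5} — sig = (2;(1))
  P = {1,2}:  v_{1} + v_{2} = v_{5} — sig = (2;(1))
  P = {2,5}:  v_{2} + v_{5} = v_{0} — sig = (2;(1))
  P = {3,5}:  v_{3} + v_{5} = v_{4} — sig = (2;(1))
  P = {4,5}:  v_{4} + v_{5} = v_{1} — sig = (2;(1))
  P = {0,1}:  v_{0} + v_{1} = 2·v_{5} — sig = (2;(2))
  P = {1,3}:  v_{1} + v_{3} = 2·v_{4} — sig = (2;(2))

so the primitive-relation signature multiset is
[(2;()), (2;()), (2;(1)), (2;(1)), (2;(1)), (2;(1)), (2;(1)), (2;(2)), (2;(2))]


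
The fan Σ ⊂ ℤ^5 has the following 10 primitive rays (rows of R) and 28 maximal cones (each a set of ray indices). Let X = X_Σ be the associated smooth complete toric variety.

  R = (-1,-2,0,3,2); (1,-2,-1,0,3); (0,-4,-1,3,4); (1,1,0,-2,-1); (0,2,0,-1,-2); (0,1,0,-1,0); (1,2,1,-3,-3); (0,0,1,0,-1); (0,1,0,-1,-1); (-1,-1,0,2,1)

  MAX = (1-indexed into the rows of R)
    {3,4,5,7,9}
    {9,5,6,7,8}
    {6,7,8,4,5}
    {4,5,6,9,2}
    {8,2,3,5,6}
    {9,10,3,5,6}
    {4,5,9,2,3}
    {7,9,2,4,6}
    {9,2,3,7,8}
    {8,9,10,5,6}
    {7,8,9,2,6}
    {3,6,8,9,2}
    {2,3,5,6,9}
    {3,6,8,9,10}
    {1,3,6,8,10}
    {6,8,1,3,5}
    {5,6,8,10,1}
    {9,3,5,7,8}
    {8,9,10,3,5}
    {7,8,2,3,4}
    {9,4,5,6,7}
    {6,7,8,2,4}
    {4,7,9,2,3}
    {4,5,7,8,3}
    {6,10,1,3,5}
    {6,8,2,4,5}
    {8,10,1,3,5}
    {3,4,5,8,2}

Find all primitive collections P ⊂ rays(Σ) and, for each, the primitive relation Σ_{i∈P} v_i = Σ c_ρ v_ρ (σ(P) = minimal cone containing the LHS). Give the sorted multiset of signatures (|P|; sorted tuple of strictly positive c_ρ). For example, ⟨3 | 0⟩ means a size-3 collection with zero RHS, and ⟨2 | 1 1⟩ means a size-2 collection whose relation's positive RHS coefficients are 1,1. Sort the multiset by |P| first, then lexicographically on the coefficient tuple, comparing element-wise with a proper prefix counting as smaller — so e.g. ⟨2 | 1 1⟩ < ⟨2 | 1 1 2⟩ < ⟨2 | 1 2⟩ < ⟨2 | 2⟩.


The 14 primitive collections of Σ (r=10, n=5):

  {4,10}:  v_{4} + v_{10} = 0  →  sig = ⟨2 | 0⟩
  {1,7}:  v_{1} + v_{7} = v_{8}  →  sig = ⟨2 | 1⟩
  {1,9}:  v_{1} + v_{9} = v_{10}  →  sig = ⟨2 | 1⟩
  {2,10}:  v_{2} + v_{10} = v_{3} + v_{6}  →  sig = ⟨2 | 1 1⟩
  {7,10}:  v_{7} + v_{10} = v_{8} + v_{9}  →  sig = ⟨2 | 1 1⟩
  {1,4}:  v_{1} + v_{4} = v_{3} + v_{5} + v_{6} + v_{8}  →  sig = ⟨2 | 1 1 1 1⟩
  {1,2}:  v_{1} + v_{2} = 2·v_{3} + v_{5} + 2·v_{6} + v_{8}  →  sig = ⟨2 | 1 1 2 2⟩
  {3,4,6}:  v_{3} + v_{4} + v_{6} = v_{2}  →  sig = ⟨3 | 1⟩
  {4,8,9}:  v_{4} + v_{8} + v_{9} = v_{7}  →  sig = ⟨3 | 1⟩
  {3,6,7}:  v_{3} + v_{6} + v_{7} = v_{2} + v_{8} + v_{9}  →  sig = ⟨3 | 1 1 1⟩
  {2,5,7}:  v_{2} + v_{5} + v_{7} = 2·v_{4}  →  sig = ⟨3 | 2⟩
  {2,5,8,9}:  v_{2} + v_{5} + v_{8} + v_{9} = v_{4}  →  sig = ⟨4 | 1⟩
  {3,5,6,8,9}:  v_{3} + v_{5} + v_{6} + v_{8} + v_{9} = 0  →  sig = ⟨5 | 0⟩
  {3,5,6,8,10}:  v_{3} + v_{5} + v_{6} + v_{8} + v_{10} = v_{1}  →  sig = ⟨5 | 1⟩

so the primitive-relation signature multiset is
[⟨2 | 0⟩, ⟨2 | 1⟩, ⟨2 | 1⟩, ⟨2 | 1 1⟩, ⟨2 | 1 1⟩, ⟨2 | 1 1 1 1⟩, ⟨2 | 1 1 2 2⟩, ⟨3 | 1⟩, ⟨3 | 1⟩, ⟨3 | 1 1 1⟩, ⟨3 | 2⟩, ⟨4 | 1⟩, ⟨5 | 0⟩, ⟨5 | 1⟩]


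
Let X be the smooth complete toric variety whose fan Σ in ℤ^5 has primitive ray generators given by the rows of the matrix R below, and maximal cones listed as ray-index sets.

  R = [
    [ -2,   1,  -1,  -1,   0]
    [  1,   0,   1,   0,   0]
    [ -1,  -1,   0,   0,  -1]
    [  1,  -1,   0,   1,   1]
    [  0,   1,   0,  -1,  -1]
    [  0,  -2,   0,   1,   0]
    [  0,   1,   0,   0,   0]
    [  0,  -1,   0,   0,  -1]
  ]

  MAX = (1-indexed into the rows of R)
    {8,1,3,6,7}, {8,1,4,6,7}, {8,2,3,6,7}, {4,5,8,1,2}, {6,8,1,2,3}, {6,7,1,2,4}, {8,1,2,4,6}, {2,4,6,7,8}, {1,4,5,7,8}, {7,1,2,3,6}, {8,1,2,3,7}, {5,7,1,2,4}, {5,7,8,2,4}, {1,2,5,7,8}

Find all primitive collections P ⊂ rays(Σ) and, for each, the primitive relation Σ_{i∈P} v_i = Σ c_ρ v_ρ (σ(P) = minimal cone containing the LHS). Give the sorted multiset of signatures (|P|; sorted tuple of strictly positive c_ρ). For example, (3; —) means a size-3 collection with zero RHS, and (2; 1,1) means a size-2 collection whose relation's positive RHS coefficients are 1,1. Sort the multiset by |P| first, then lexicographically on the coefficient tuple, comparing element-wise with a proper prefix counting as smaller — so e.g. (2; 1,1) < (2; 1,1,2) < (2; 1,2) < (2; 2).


|primitive collections| = 5. Relations:

  P={3,4}:  v_{3} + v_{4} = v_{6}  ⇒ sig = (2; 1)
  P={5,6}:  v_{5} + v_{6} = v_{8}  ⇒ sig = (2; 1)
  P={3,5}:  v_{3} + v_{5} = v_{1} + v_{2} + v_{7} + 2·v_{8}  ⇒ sig = (2; 1,1,1,2)
  P={1,2,4,7,8}:  v_{1} + v_{2} + v_{4} + v_{7} + v_{8} = 0  ⇒ sig = (5; —)
  P={1,2,6,7,8}:  v_{1} + v_{2} + v_{6} + v_{7} + v_{8} = v_{3}  ⇒ sig = (5; 1)

Sorted signature multiset PRS(X):
    |P|=2: 3 collections, coeffs (1), (1), (1,1,1,2)
    |P|=5: 2 collections, coeffs (), (1)


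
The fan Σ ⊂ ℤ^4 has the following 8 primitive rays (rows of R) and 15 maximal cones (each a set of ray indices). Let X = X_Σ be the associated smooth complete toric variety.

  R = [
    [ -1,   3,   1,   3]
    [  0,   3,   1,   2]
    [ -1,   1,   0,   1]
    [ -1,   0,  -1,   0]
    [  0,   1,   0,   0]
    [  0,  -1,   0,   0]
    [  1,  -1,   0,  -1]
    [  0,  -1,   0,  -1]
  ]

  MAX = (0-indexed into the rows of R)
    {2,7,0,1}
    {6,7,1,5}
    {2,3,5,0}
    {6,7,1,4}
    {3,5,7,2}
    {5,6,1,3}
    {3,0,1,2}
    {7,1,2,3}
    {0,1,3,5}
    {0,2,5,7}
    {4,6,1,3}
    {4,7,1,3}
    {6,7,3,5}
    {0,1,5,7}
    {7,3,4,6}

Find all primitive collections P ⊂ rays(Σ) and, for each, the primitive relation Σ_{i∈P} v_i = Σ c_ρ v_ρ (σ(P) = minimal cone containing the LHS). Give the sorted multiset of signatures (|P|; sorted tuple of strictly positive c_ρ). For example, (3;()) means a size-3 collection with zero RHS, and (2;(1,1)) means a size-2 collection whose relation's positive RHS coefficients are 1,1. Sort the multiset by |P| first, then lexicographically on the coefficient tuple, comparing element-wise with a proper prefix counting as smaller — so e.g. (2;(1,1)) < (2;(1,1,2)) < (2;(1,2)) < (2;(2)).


Minimal non-faces — 9 found among 8 rays, 15 max cones:

  P={2,6}:  v_{2} + v_{6} = 0  ⟹  sig = (2;())
  P={4,5}:  v_{4} + v_{5} = 0  ⟹  sig = (2;())
  P={0,4}:  v_{0} + v_{4} = v_{1} + v_{2}  ⟹  sig = (2;(1,1))
  P={0,6}:  v_{0} + v_{6} = v_{1} + v_{5}  ⟹  sig = (2;(1,1))
  P={2,4}:  v_{2} + v_{4} = v_{1} + v_{3} + v_{7}  ⟹  sig = (2;(1,1,1))
  P={1,2,5}:  v_{1} + v_{2} + v_{5} = v_{0}  ⟹  sig = (3;(1))
  P={0,3,7}:  v_{0} + v_{3} + v_{7} = 2·v_{2}  ⟹  sig = (3;(2))
  P={1,3,5,7}:  v_{1} + v_{3} + v_{5} + v_{7} = v_{2}  ⟹  sig = (4;(1))
  P={1,3,6,7}:  v_{1} + v_{3} + v_{6} + v_{7} = v_{4}  ⟹  sig = (4;(1))

Hence PRS(X_Σ) =
[(2;()), (2;()), (2;(1,1)), (2;(1,1)), (2;(1,1,1)), (3;(1)), (3;(2)), (4;(1)), (4;(1))]


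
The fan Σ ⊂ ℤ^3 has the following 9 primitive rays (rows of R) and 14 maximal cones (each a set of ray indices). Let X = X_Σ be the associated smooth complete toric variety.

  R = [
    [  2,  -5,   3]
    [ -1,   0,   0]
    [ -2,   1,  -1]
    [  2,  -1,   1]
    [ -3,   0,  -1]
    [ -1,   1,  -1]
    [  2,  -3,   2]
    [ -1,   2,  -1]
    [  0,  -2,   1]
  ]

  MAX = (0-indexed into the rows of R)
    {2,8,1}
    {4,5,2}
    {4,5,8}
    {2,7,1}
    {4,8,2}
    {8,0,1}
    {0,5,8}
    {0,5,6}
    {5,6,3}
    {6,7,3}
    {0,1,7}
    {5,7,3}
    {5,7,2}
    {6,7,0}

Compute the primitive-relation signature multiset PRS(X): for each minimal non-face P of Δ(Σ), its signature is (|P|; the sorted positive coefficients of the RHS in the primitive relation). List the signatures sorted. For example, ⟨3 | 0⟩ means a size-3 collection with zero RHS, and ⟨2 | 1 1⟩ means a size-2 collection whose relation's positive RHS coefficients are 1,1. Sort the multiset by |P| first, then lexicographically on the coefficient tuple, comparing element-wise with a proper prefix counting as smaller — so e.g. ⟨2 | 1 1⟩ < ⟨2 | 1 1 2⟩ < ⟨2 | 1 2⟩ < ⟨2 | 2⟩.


18 collections generate NE(X_Σ); each relation:

  {2,3}:  v_{2} + v_{3} = 0  so sig = ⟨2 | 0⟩
  {1,5}:  v_{1} + v_{5} = v_{2}  so sig = ⟨2 | 1⟩
  {2,6}:  v_{2} + v_{6} = v_{8}  so sig = ⟨2 | 1⟩
  {3,8}:  v_{3} + v_{8} = v_{6}  so sig = ⟨2 | 1⟩
  {6,8}:  v_{6} + v_{8} = v_{0}  so sig = ⟨2 | 1⟩
  {7,8}:  v_{7} + v_{8} = v_{1}  so sig = ⟨2 | 1⟩
  {1,3}:  v_{1} + v_{3} = v_{6} + v_{7}  so sig = ⟨2 | 1 1⟩
  {1,6}:  v_{1} + v_{6} = v_{0} + v_{7}  so sig = ⟨2 | 1 1⟩
  {3,4}:  v_{3} + v_{4} = v_{5} + v_{8}  so sig = ⟨2 | 1 1⟩
  {1,4}:  v_{1} + v_{4} = 2·v_{2} + v_{8}  so sig = ⟨2 | 1 2⟩
  {4,6}:  v_{4} + v_{6} = v_{5} + 2·v_{8}  so sig = ⟨2 | 1 2⟩
  {0,4}:  v_{0} + v_{4} = v_{5} + 3·v_{8}  so sig = ⟨2 | 1 3⟩
  {0,2}:  v_{0} + v_{2} = 2·v_{8}  so sig = ⟨2 | 2⟩
  {0,3}:  v_{0} + v_{3} = 2·v_{6}  so sig = ⟨2 | 2⟩
  {4,7}:  v_{4} + v_{7} = 2·v_{2}  so sig = ⟨2 | 2⟩
  {5,6,7}:  v_{5} + v_{6} + v_{7} = 0  so sig = ⟨3 | 0⟩
  {0,5,7}:  v_{0} + v_{5} + v_{7} = v_{8}  so sig = ⟨3 | 1⟩
  {2,5,8}:  v_{2} + v_{5} + v_{8} = v_{4}  so sig = ⟨3 | 1⟩

Hence PRS(X_Σ) =
    |P|=2: 15 collections, coeffs (), (1), (1), (1), (1), (1), (1,1), (1,1), (1,1), (1,2), (1,2), (1,3), (2), (2), (2)
    |P|=3: 3 collections, coeffs (), (1), (1)


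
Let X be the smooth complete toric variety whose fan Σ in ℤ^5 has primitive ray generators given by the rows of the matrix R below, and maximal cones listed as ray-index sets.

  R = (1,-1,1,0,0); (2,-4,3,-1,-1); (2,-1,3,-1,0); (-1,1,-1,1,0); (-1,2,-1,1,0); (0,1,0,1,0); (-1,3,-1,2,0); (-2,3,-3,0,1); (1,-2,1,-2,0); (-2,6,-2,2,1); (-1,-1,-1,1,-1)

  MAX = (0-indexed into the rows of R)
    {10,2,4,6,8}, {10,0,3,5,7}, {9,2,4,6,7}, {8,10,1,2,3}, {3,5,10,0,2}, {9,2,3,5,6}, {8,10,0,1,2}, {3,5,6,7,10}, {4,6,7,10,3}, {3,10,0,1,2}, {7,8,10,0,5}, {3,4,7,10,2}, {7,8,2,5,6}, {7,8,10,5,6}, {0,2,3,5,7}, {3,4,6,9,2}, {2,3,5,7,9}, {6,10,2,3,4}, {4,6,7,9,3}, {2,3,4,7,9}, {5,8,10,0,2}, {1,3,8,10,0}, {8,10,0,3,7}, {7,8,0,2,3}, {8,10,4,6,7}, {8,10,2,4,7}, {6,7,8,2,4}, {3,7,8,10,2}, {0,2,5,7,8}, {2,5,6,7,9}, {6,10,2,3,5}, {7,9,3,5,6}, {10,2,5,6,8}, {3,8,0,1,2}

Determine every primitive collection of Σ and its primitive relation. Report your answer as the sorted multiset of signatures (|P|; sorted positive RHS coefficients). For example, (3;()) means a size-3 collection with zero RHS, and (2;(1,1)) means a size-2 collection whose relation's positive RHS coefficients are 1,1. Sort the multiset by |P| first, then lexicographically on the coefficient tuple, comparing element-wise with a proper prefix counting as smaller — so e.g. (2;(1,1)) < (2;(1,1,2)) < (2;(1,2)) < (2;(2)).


The 19 primitive collections of Σ (r=11, n=5):

  {0,4}:  v_{0} + v_{4} = v_{5}  ⇒ sig = (2;(1))
  {4,5}:  v_{4} + v_{5} = v_{6}  ⇒ sig = (2;(1))
  {1,4}:  v_{1} + v_{4} = v_{2} + v_{10}  ⇒ sig = (2;(1,1))
  {1,7}:  v_{1} + v_{7} = v_{3} + v_{8}  ⇒ sig = (2;(1,1))
  {1,5}:  v_{1} + v_{5} = v_{0} + v_{2} + v_{10}  ⇒ sig = (2;(1,1,1))
  {1,6}:  v_{1} + v_{6} = v_{2} + v_{5} + v_{10}  ⇒ sig = (2;(1,1,1))
  {1,9}:  v_{1} + v_{9} = v_{2} + v_{3} + v_{4}  ⇒ sig = (2;(1,1,1))
  {8,9}:  v_{8} + v_{9} = v_{2} + v_{4} + v_{7}  ⇒ sig = (2;(1,1,1))
  {0,9}:  v_{0} + v_{9} = v_{2} + v_{3} + 2·v_{5} + v_{7}  ⇒ sig = (2;(1,1,1,2))
  {9,10}:  v_{9} + v_{10} = v_{3} + 2·v_{4}  ⇒ sig = (2;(1,2))
  {0,6}:  v_{0} + v_{6} = 2·v_{5}  ⇒ sig = (2;(2))
  {3,5,8}:  v_{3} + v_{5} + v_{8} = 0  ⇒ sig = (3;())
  {3,6,8}:  v_{3} + v_{6} + v_{8} = v_{4}  ⇒ sig = (3;(1))
  {3,4,8}:  v_{3} + v_{4} + v_{8} = v_{2} + v_{7} + v_{10}  ⇒ sig = (3;(1,1,1))
  {0,2,7,10}:  v_{0} + v_{2} + v_{7} + v_{10} = 0  ⇒ sig = (4;())
  {2,3,6,7}:  v_{2} + v_{3} + v_{6} + v_{7} = v_{9}  ⇒ sig = (4;(1))
  {2,5,7,10}:  v_{2} + v_{5} + v_{7} + v_{10} = v_{4}  ⇒ sig = (4;(1))
  {2,6,7,10}:  v_{2} + v_{6} + v_{7} + v_{10} = 2·v_{4}  ⇒ sig = (4;(2))
  {0,2,3,8,10}:  v_{0} + v_{2} + v_{3} + v_{8} + v_{10} = v_{1}  ⇒ sig = (5;(1))

Hence PRS(X_Σ) =
{ (2;(1)) ×2,  (2;(1,1)) ×2,  (2;(1,1,1)) ×4,  (2;(1,1,1,2)),  (2;(1,2)),  (2;(2)),  (3;()),  (3;(1)),  (3;(1,1,1)),  (4;()),  (4;(1)) ×2,  (4;(2)),  (5;(1)) }


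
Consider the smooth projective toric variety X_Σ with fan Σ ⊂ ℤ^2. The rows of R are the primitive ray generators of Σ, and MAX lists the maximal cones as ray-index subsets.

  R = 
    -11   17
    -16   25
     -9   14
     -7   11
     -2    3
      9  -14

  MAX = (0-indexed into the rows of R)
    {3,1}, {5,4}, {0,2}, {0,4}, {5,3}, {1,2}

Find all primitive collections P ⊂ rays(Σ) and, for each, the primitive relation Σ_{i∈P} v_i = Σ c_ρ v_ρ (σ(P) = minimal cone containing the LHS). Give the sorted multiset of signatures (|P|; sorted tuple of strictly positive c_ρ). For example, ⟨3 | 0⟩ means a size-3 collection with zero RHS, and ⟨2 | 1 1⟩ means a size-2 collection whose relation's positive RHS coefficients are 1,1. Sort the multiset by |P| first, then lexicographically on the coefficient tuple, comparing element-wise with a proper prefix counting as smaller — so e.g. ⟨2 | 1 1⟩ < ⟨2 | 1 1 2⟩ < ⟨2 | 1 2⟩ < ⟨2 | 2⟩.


9 minimal non-faces of Δ(Σ) (on 6 rays):

  P = {2,5}:  v_{2} + v_{5} = 0  so sig = ⟨2 | 0⟩
  P = {0,5}:  v_{0} + v_{5} = v_{4}  so sig = ⟨2 | 1⟩
  P = {1,5}:  v_{1} + v_{5} = v_{3}  so sig = ⟨2 | 1⟩
  P = {2,3}:  v_{2} + v_{3} = v_{1}  so sig = ⟨2 | 1⟩
  P = {2,4}:  v_{2} + v_{4} = v_{0}  so sig = ⟨2 | 1⟩
  P = {3,4}:  v_{3} + v_{4} = v_{2}  so sig = ⟨2 | 1⟩
  P = {0,3}:  v_{0} + v_{3} = 2·v_{2}  so sig = ⟨2 | 2⟩
  P = {1,4}:  v_{1} + v_{4} = 2·v_{2}  so sig = ⟨2 | 2⟩
  P = {0,1}:  v_{0} + v_{1} = 3·v_{2}  so sig = ⟨2 | 3⟩

so the primitive-relation signature multiset is
[⟨2 | 0⟩, ⟨2 | 1⟩, ⟨2 | 1⟩, ⟨2 | 1⟩, ⟨2 | 1⟩, ⟨2 | 1⟩, ⟨2 | 2⟩, ⟨2 | 2⟩, ⟨2 | 3⟩]


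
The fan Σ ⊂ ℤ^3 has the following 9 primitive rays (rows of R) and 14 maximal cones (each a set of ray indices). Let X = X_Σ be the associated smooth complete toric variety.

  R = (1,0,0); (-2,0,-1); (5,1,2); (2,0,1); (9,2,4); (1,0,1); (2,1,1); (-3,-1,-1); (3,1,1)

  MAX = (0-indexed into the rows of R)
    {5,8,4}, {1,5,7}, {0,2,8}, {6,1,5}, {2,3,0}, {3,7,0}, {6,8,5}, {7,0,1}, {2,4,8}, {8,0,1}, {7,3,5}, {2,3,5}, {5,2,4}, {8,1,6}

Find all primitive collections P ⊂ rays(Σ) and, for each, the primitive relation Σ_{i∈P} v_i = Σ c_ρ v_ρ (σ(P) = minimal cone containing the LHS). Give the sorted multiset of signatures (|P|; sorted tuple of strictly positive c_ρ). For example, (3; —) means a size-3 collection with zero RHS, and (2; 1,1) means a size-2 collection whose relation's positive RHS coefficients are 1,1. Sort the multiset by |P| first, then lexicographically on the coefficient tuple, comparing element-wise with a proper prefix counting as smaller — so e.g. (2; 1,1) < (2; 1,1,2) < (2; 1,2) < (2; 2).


The 17 primitive collections of Σ (r=9, n=3):

  P={1,3}:  v_{1} + v_{3} = 0 ; sig = (2; —)
  P={7,8}:  v_{7} + v_{8} = 0 ; sig = (2; —)
  P={0,5}:  v_{0} + v_{5} = v_{3} ; sig = (2; 1)
  P={0,6}:  v_{0} + v_{6} = v_{8} ; sig = (2; 1)
  P={1,2}:  v_{1} + v_{2} = v_{8} ; sig = (2; 1)
  P={2,7}:  v_{2} + v_{7} = v_{3} ; sig = (2; 1)
  P={3,8}:  v_{3} + v_{8} = v_{2} ; sig = (2; 1)
  P={3,6}:  v_{3} + v_{6} = v_{5} + v_{8} ; sig = (2; 1,1)
  P={4,7}:  v_{4} + v_{7} = v_{2} + v_{5} ; sig = (2; 1,1)
  P={6,7}:  v_{6} + v_{7} = v_{1} + v_{5} ; sig = (2; 1,1)
  P={1,4}:  v_{1} + v_{4} = v_{5} + 2·v_{8} ; sig = (2; 1,2)
  P={2,6}:  v_{2} + v_{6} = v_{5} + 2·v_{8} ; sig = (2; 1,2)
  P={3,4}:  v_{3} + v_{4} = 2·v_{2} + v_{5} ; sig = (2; 1,2)
  P={0,4}:  v_{0} + v_{4} = 2·v_{2} ; sig = (2; 2)
  P={4,6}:  v_{4} + v_{6} = 2·v_{5} + 3·v_{8} ; sig = (2; 2,3)
  P={1,5,8}:  v_{1} + v_{5} + v_{8} = v_{6} ; sig = (3; 1)
  P={2,5,8}:  v_{2} + v_{5} + v_{8} = v_{4} ; sig = (3; 1)

so the primitive-relation signature multiset is
    (2; —)
    (2; —)
    (2; 1)
    (2; 1)
    (2; 1)
    (2; 1)
    (2; 1)
    (2; 1,1)
    (2; 1,1)
    (2; 1,1)
    (2; 1,2)
    (2; 1,2)
    (2; 1,2)
    (2; 2)
    (2; 2,3)
    (3; 1)
    (3; 1)


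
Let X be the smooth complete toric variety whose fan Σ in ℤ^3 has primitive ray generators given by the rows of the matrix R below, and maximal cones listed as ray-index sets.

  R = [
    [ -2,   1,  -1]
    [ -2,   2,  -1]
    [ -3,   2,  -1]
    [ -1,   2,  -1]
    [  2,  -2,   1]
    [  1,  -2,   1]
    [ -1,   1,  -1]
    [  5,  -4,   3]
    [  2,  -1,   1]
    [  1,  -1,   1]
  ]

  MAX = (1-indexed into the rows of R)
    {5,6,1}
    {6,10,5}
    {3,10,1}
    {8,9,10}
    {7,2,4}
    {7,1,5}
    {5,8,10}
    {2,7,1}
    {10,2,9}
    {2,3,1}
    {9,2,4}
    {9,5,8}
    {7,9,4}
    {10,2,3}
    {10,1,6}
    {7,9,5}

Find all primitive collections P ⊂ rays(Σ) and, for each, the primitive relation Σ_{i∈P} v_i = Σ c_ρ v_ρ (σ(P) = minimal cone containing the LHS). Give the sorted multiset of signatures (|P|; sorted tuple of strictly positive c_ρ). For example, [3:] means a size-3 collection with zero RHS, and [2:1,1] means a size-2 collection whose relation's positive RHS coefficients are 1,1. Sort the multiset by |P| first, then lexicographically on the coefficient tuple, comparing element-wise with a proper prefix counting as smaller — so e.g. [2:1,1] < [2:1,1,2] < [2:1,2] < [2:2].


Primitive collections (25):

  {1,9}:  v_{1} + v_{9} = 0 ; sig = [2:]
  {2,5}:  v_{2} + v_{5} = 0 ; sig = [2:]
  {4,6}:  v_{4} + v_{6} = 0 ; sig = [2:]
  {7,10}:  v_{7} + v_{10} = 0 ; sig = [2:]
  {1,4}:  v_{1} + v_{4} = v_{2} + v_{7} ; sig = [2:1,1]
  {1,8}:  v_{1} + v_{8} = v_{5} + v_{10} ; sig = [2:1,1]
  {2,6}:  v_{2} + v_{6} = v_{1} + v_{10} ; sig = [2:1,1]
  {2,8}:  v_{2} + v_{8} = v_{9} + v_{10} ; sig = [2:1,1]
  {3,5}:  v_{3} + v_{5} = v_{1} + v_{10} ; sig = [2:1,1]
  {3,7}:  v_{3} + v_{7} = v_{1} + v_{2} ; sig = [2:1,1]
  {3,9}:  v_{3} + v_{9} = v_{2} + v_{10} ; sig = [2:1,1]
  {4,5}:  v_{4} + v_{5} = v_{7} + v_{9} ; sig = [2:1,1]
  {4,10}:  v_{4} + v_{10} = v_{2} + v_{9} ; sig = [2:1,1]
  {6,7}:  v_{6} + v_{7} = v_{1} + v_{5} ; sig = [2:1,1]
  {6,9}:  v_{6} + v_{9} = v_{5} + v_{10} ; sig = [2:1,1]
  {7,8}:  v_{7} + v_{8} = v_{5} + v_{9} ; sig = [2:1,1]
  {3,4}:  v_{3} + v_{4} = 2·v_{2} ; sig = [2:2]
  {3,8}:  v_{3} + v_{8} = 2·v_{10} ; sig = [2:2]
  {4,8}:  v_{4} + v_{8} = 2·v_{9} ; sig = [2:2]
  {3,6}:  v_{3} + v_{6} = 2·v_{1} + 2·v_{10} ; sig = [2:2,2]
  {6,8}:  v_{6} + v_{8} = 2·v_{5} + 2·v_{10} ; sig = [2:2,2]
  {1,2,10}:  v_{1} + v_{2} + v_{10} = v_{3} ; sig = [3:1]
  {1,5,10}:  v_{1} + v_{5} + v_{10} = v_{6} ; sig = [3:1]
  {2,7,9}:  v_{2} + v_{7} + v_{9} = v_{4} ; sig = [3:1]
  {5,9,10}:  v_{5} + v_{9} + v_{10} = v_{8} ; sig = [3:1]

so the primitive-relation signature multiset is
[[2:], [2:], [2:], [2:], [2:1,1], [2:1,1], [2:1,1], [2:1,1], [2:1,1], [2:1,1], [2:1,1], [2:1,1], [2:1,1], [2:1,1], [2:1,1], [2:1,1], [2:2], [2:2], [2:2], [2:2,2], [2:2,2], [3:1], [3:1], [3:1], [3:1]]


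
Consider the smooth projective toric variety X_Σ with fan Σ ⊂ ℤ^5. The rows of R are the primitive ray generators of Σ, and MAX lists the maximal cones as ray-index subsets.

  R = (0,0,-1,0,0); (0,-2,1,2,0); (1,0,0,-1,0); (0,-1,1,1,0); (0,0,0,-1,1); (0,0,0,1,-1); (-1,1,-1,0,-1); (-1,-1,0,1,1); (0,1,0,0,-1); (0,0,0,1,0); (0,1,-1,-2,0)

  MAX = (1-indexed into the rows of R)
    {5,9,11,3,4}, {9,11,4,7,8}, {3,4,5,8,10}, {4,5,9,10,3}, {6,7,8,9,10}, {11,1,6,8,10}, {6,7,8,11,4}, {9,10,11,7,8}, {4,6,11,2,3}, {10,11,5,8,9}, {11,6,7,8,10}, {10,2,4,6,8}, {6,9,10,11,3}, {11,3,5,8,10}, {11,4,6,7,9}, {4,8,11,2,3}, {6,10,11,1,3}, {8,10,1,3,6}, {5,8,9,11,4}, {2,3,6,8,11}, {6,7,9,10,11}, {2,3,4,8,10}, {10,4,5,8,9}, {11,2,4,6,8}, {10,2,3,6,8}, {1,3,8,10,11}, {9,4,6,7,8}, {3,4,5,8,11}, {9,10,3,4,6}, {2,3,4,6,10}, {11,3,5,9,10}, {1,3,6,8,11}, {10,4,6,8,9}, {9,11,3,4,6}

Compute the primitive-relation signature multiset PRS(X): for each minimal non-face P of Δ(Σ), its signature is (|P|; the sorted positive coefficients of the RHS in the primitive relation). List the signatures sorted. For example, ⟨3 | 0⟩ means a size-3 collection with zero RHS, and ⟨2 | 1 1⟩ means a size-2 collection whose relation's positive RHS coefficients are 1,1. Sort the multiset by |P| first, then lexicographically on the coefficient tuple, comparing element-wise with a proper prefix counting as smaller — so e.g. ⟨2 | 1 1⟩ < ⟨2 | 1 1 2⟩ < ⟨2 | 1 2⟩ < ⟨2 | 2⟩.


The 18 primitive collections of Σ (r=11, n=5):

  P = {5,6}:  v_{5} + v_{6} = 0  ⇒ sig = ⟨2 | 0⟩
  P = {2,9}:  v_{2} + v_{9} = v_{4} + v_{6}  ⇒ sig = ⟨2 | 1 1⟩
  P = {3,7}:  v_{3} + v_{7} = v_{6} + v_{11}  ⇒ sig = ⟨2 | 1 1⟩
  P = {1,4}:  v_{1} + v_{4} = v_{3} + v_{6} + v_{8}  ⇒ sig = ⟨2 | 1 1 1⟩
  P = {1,9}:  v_{1} + v_{9} = v_{6} + v_{10} + v_{11}  ⇒ sig = ⟨2 | 1 1 1⟩
  P = {2,5}:  v_{2} + v_{5} = v_{3} + v_{4} + v_{8}  ⇒ sig = ⟨2 | 1 1 1⟩
  P = {5,7}:  v_{5} + v_{7} = v_{8} + v_{9} + v_{11}  ⇒ sig = ⟨2 | 1 1 1⟩
  P = {1,5}:  v_{1} + v_{5} = v_{3} + v_{8} + v_{10} + v_{11}  ⇒ sig = ⟨2 | 1 1 1 1⟩
  P = {2,7}:  v_{2} + v_{7} = v_{4} + 2·v_{6} + v_{8} + v_{11}  ⇒ sig = ⟨2 | 1 1 1 2⟩
  P = {1,7}:  v_{1} + v_{7} = 2·v_{6} + v_{8} + v_{10} + 2·v_{11}  ⇒ sig = ⟨2 | 1 1 2 2⟩
  P = {1,2}:  v_{1} + v_{2} = 2·v_{3} + 2·v_{6} + 2·v_{8}  ⇒ sig = ⟨2 | 2 2 2⟩
  P = {3,8,9}:  v_{3} + v_{8} + v_{9} = 0  ⇒ sig = ⟨3 | 0⟩
  P = {4,10,11}:  v_{4} + v_{10} + v_{11} = 0  ⇒ sig = ⟨3 | 0⟩
  P = {2,10,11}:  v_{2} + v_{10} + v_{11} = v_{3} + v_{6} + v_{8}  ⇒ sig = ⟨3 | 1 1 1⟩
  P = {4,7,10}:  v_{4} + v_{7} + v_{10} = v_{6} + v_{8} + v_{9}  ⇒ sig = ⟨3 | 1 1 1⟩
  P = {3,4,6,8}:  v_{3} + v_{4} + v_{6} + v_{8} = v_{2}  ⇒ sig = ⟨4 | 1⟩
  P = {6,8,9,11}:  v_{6} + v_{8} + v_{9} + v_{11} = v_{7}  ⇒ sig = ⟨4 | 1⟩
  P = {3,6,8,10,11}:  v_{3} + v_{6} + v_{8} + v_{10} + v_{11} = v_{1}  ⇒ sig = ⟨5 | 1⟩

so the primitive-relation signature multiset is
    ⟨2 | 0⟩
    ⟨2 | 1 1⟩
    ⟨2 | 1 1⟩
    ⟨2 | 1 1 1⟩
    ⟨2 | 1 1 1⟩
    ⟨2 | 1 1 1⟩
    ⟨2 | 1 1 1⟩
    ⟨2 | 1 1 1 1⟩
    ⟨2 | 1 1 1 2⟩
    ⟨2 | 1 1 2 2⟩
    ⟨2 | 2 2 2⟩
    ⟨3 | 0⟩
    ⟨3 | 0⟩
    ⟨3 | 1 1 1⟩
    ⟨3 | 1 1 1⟩
    ⟨4 | 1⟩
    ⟨4 | 1⟩
    ⟨5 | 1⟩


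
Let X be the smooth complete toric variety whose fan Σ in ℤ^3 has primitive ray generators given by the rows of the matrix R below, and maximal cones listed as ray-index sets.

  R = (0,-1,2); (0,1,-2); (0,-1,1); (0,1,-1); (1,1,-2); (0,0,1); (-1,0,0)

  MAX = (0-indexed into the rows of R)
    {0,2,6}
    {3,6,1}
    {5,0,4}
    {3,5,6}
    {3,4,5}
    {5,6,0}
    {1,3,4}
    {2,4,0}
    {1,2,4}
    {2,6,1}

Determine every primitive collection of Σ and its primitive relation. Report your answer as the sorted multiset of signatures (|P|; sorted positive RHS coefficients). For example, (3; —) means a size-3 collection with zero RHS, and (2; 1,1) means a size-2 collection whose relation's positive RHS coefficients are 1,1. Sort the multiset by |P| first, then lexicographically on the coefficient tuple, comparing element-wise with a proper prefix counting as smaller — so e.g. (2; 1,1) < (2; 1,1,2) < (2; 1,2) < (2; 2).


Σ has 6 primitive collections:

  {0,1}:  v_{0} + v_{1} = 0  →  sig = (2; —)
  {2,3}:  v_{2} + v_{3} = 0  →  sig = (2; —)
  {0,3}:  v_{0} + v_{3} = v_{5}  →  sig = (2; 1)
  {1,5}:  v_{1} + v_{5} = v_{3}  →  sig = (2; 1)
  {2,5}:  v_{2} + v_{5} = v_{0}  →  sig = (2; 1)
  {4,6}:  v_{4} + v_{6} = v_{1}  →  sig = (2; 1)

so the primitive-relation signature multiset is
    (2; —)
    (2; —)
    (2; 1)
    (2; 1)
    (2; 1)
    (2; 1)


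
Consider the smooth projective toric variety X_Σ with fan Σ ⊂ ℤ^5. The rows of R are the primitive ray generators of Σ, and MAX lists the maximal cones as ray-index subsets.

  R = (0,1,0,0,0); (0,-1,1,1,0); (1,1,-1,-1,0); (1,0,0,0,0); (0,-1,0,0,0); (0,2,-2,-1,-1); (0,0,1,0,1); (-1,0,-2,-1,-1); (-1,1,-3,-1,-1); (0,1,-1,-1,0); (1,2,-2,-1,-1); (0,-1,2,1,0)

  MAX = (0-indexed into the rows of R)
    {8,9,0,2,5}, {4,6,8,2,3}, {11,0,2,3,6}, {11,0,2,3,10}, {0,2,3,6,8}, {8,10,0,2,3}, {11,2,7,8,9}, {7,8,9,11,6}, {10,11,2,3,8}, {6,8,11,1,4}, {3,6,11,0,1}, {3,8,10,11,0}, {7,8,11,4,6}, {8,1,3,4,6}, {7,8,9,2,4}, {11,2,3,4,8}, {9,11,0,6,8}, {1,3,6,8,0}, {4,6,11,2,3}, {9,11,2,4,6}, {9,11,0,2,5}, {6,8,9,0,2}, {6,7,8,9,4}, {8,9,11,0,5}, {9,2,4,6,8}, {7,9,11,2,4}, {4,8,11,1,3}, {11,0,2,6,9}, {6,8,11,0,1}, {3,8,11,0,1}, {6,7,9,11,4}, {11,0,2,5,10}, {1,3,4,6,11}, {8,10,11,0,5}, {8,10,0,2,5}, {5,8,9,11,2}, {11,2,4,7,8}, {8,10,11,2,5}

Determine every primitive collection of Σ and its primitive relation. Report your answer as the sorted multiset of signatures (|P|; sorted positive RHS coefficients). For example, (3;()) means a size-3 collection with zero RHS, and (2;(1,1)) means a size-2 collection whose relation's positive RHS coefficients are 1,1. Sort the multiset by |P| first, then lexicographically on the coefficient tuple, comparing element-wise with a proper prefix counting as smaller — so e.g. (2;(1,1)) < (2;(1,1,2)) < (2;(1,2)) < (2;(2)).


Σ has 22 primitive collections:

  • {0,4}:  v_{0} + v_{4} = 0  so sig = (2;())
  • {1,9}:  v_{1} + v_{9} = 0  so sig = (2;())
  • {1,2}:  v_{1} + v_{2} = v_{3}  so sig = (2;(1))
  • {3,5}:  v_{3} + v_{5} = v_{10}  so sig = (2;(1))
  • {3,9}:  v_{3} + v_{9} = v_{2}  so sig = (2;(1))
  • {5,6}:  v_{5} + v_{6} = v_{0} + v_{9}  so sig = (2;(1,1))
  • {6,10}:  v_{6} + v_{10} = v_{0} + v_{2}  so sig = (2;(1,1))
  • {9,10}:  v_{9} + v_{10} = v_{2} + v_{5}  so sig = (2;(1,1))
  • {0,7}:  v_{0} + v_{7} = v_{8} + v_{9} + v_{11}  so sig = (2;(1,1,1))
  • {1,7}:  v_{1} + v_{7} = v_{4} + v_{8} + v_{11}  so sig = (2;(1,1,1))
  • {4,5}:  v_{4} + v_{5} = v_{2} + v_{8} + v_{11}  so sig = (2;(1,1,1))
  • {1,5}:  v_{1} + v_{5} = v_{0} + v_{3} + v_{8} + v_{11}  so sig = (2;(1,1,1,1))
  • {3,7}:  v_{3} + v_{7} = v_{2} + v_{4} + v_{8} + v_{11}  so sig = (2;(1,1,1,1))
  • {4,10}:  v_{4} + v_{10} = v_{2} + v_{3} + v_{8} + v_{11}  so sig = (2;(1,1,1,1))
  • {1,10}:  v_{1} + v_{10} = v_{0} + 2·v_{3} + v_{8} + v_{11}  so sig = (2;(1,1,1,2))
  • {5,7}:  v_{5} + v_{7} = v_{2} + 2·v_{8} + v_{9} + 2·v_{11}  so sig = (2;(1,1,2,2))
  • {7,10}:  v_{7} + v_{10} = 2·v_{2} + 2·v_{8} + 2·v_{11}  so sig = (2;(2,2,2))
  • {2,6,7}:  v_{2} + v_{6} + v_{7} = v_{4} + 2·v_{9}  so sig = (3;(1,2))
  • {3,6,8,11}:  v_{3} + v_{6} + v_{8} + v_{11} = 0  so sig = (4;())
  • {0,2,8,11}:  v_{0} + v_{2} + v_{8} + v_{11} = v_{5}  so sig = (4;(1))
  • {2,6,8,11}:  v_{2} + v_{6} + v_{8} + v_{11} = v_{9}  so sig = (4;(1))
  • {4,8,9,11}:  v_{4} + v_{8} + v_{9} + v_{11} = v_{7}  so sig = (4;(1))

Sorted signature multiset PRS(X):
[(2;()), (2;()), (2;(1)), (2;(1)), (2;(1)), (2;(1,1)), (2;(1,1)), (2;(1,1)), (2;(1,1,1)), (2;(1,1,1)), (2;(1,1,1)), (2;(1,1,1,1)), (2;(1,1,1,1)), (2;(1,1,1,1)), (2;(1,1,1,2)), (2;(1,1,2,2)), (2;(2,2,2)), (3;(1,2)), (4;()), (4;(1)), (4;(1)), (4;(1))]
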